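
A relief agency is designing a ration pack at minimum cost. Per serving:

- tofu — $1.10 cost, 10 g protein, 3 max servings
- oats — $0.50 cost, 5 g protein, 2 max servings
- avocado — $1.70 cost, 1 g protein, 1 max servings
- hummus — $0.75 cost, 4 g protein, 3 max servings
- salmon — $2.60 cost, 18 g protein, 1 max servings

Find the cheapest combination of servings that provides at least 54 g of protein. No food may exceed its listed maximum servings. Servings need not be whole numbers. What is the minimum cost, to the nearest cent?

$6.32

Cost per g of protein: oats $0.1000, tofu $0.1100, salmon $0.1444, hummus $0.1875, avocado $1.7000.
Take 2 servings of oats: +10.0 g protein for $1.00 (total $1.00, still need 44.0 g).
Take 3 servings of tofu: +30.0 g protein for $3.30 (total $4.30, still need 14.0 g).
Take 0.7778 servings of salmon: +14.0 g protein for $2.02 (total $6.32, still need 0.0 g).
Greedy by cheapest-per-g is optimal for a single linear constraint, so the minimum cost is $6.32.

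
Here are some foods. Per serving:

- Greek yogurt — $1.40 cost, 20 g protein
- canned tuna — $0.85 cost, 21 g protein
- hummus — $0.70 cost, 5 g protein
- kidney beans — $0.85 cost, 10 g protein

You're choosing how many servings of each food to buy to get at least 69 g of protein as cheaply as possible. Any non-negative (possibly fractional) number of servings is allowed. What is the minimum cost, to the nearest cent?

Cost per g of protein: canned tuna $0.0405, Greek yogurt $0.0700, kidney beans $0.0850, hummus $0.1400.
With no serving limits, use only canned tuna: 69 g / 21 g = 3.286 servings × $0.85 = $2.79.

$2.79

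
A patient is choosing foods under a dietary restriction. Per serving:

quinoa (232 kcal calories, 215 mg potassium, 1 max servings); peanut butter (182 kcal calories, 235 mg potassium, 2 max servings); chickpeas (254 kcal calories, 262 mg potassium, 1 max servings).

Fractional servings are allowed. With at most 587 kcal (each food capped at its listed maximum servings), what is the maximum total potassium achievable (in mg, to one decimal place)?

700.0 mg

Potassium per kcal: peanut butter 1.291, chickpeas 1.031, quinoa 0.9267.
Take 2 servings of peanut butter: uses 364 kcal, +470.0 mg potassium (running total 470.0 mg).
Take 0.878 servings of chickpeas: uses 223 kcal, +230.0 mg potassium (running total 700.0 mg).
Filling greedily by potassium-per-kcal is optimal for one linear limit, giving 700.0 mg.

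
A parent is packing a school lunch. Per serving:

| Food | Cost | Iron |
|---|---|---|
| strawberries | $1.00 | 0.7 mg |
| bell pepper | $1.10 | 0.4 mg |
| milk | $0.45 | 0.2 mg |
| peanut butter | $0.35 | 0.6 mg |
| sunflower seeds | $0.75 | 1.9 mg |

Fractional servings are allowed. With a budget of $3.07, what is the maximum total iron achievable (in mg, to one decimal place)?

7.8 mg

Iron per dollar: sunflower seeds 2.533, peanut butter 1.714, strawberries 0.7, milk 0.4444, bell pepper 0.3636.
With no serving limits, spend the whole cost allowance on sunflower seeds: $3.07 / $0.75 × 1.9 mg = 7.8 mg.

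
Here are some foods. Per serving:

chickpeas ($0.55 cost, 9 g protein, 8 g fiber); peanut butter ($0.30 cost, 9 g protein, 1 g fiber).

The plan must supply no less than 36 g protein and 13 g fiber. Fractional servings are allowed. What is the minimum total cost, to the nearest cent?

Check every corner: each single food scaled to meet both minima, and each pair solved so both constraints bind.
chickpeas only: max(36/9, 13/8) = 4 servings → $2.20.
peanut butter only: max(36/9, 13/1) = 13 servings → $3.90.
chickpeas + peanut butter with both tight: 1.286 servings and 2.714 servings → $1.52.
The minimum over all feasible corners is $1.52.

$1.52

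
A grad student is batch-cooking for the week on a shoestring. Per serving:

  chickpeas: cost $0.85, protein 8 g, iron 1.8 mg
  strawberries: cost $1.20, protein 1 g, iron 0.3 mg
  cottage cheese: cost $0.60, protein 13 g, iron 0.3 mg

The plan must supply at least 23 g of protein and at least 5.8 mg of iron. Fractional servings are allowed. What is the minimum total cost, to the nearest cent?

With two linear requirements the optimum uses one or two foods; enumerate the corners.
chickpeas only: max(23/8, 5.8/1.8) = 3.222 servings → $2.74.
strawberries only: max(23/1, 5.8/0.3) = 23 servings → $27.60.
cottage cheese only: max(23/13, 5.8/0.3) = 19.33 servings → $11.60.
chickpeas + strawberries with both tight: 1.833 servings and 8.333 servings → $11.56.
chickpeas + cottage cheese with both targets exact would need a negative amount; discard.
strawberries + cottage cheese with both tight: 19.03 servings and 0.3056 servings → $23.02.
Cheapest feasible corner: $2.74.

$2.74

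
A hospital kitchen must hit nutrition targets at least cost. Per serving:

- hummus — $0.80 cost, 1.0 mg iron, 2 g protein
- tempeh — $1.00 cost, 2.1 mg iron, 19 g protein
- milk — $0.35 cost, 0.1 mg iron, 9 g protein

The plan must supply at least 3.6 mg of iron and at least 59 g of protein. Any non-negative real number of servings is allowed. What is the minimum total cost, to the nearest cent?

Compare the cost at each extreme point of the feasible region.
hummus only: max(3.6/1.0, 59/2) = 29.5 servings → $23.60.
tempeh only: max(3.6/2.1, 59/19) = 3.105 servings → $3.11.
milk only: max(3.6/0.1, 59/9) = 36 servings → $12.60.
hummus + tempeh: intersection lies outside the first quadrant.
hummus + milk with both tight: 3.011 servings and 5.886 servings → $4.47.
tempeh + milk with both tight: 1.559 servings and 3.265 servings → $2.70.
Cheapest feasible corner: $2.70.

$2.70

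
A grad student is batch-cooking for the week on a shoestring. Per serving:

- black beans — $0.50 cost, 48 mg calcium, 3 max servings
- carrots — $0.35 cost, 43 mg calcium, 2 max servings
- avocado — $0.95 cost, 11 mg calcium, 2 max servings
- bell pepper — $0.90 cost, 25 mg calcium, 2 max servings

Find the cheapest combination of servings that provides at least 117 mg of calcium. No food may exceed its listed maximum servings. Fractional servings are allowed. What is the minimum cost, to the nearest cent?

Cost per mg of calcium: carrots $0.0081, black beans $0.0104, bell pepper $0.0360, avocado $0.0864.
Take 2 servings of carrots: +86.0 mg calcium for $0.70 (total $0.70, still need 31.0 mg).
Take 0.6458 servings of black beans: +31.0 mg calcium for $0.32 (total $1.02, still need 0.0 mg).
Greedy by cheapest-per-mg is optimal for a single linear constraint, so the minimum cost is $1.02.

$1.02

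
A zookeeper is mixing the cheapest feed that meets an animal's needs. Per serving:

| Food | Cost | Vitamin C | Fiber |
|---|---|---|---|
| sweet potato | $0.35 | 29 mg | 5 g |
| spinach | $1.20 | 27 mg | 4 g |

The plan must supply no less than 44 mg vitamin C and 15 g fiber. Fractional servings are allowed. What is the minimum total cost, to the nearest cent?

With two linear requirements the optimum uses one or two foods; enumerate the corners.
sweet potato only: max(44/29, 15/5) = 3 servings → $1.05.
spinach only: max(44/27, 15/4) = 3.75 servings → $4.50.
sweet potato + spinach with both targets exact would need a negative amount; discard.
The minimum over all feasible corners is $1.05.

$1.05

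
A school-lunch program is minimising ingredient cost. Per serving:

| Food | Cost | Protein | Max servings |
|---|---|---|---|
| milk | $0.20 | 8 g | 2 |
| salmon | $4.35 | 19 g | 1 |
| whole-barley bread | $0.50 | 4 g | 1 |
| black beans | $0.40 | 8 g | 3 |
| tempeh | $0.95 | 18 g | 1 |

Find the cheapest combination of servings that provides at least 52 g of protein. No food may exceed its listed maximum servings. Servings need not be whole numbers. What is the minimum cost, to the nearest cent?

Cost per g of protein: milk $0.0250, black beans $0.0500, tempeh $0.0528, whole-barley bread $0.1250, salmon $0.2289.
Take 2 servings of milk: +16.0 g protein for $0.40 (total $0.40, still need 36.0 g).
Take 3 servings of black beans: +24.0 g protein for $1.20 (total $1.60, still need 12.0 g).
Take 0.6667 servings of tempeh: +12.0 g protein for $0.63 (total $2.23, still need 0.0 g).
Filling from the cheapest source first is optimal under one linear minimum: $2.23.

$2.23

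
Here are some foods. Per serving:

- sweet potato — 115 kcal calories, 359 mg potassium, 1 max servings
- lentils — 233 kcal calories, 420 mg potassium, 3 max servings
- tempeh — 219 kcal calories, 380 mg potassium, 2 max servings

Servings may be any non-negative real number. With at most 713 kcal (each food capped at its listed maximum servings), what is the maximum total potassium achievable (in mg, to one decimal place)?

Potassium per kcal: sweet potato 3.122, lentils 1.803, tempeh 1.735.
Take 1 serving of sweet potato: uses 115 kcal, +359.0 mg potassium (running total 359.0 mg).
Take 2.567 servings of lentils: uses 598 kcal, +1077.9 mg potassium (running total 1436.9 mg).
Greedy by best ratio exhausts the calories allowance optimally: 1436.9 mg.

1436.9 mg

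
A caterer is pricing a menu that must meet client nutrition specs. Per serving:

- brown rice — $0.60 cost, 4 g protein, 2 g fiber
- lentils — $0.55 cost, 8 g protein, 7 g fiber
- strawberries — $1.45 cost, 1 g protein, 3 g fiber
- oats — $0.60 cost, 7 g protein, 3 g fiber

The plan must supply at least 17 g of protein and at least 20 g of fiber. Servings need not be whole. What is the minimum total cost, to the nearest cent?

$1.57

Minimising a linear cost over {protein ≥ 17, fiber ≥ 20, servings ≥ 0} — the optimum is at a vertex, using one or two foods.
brown rice only: max(17/4, 20/2) = 10 servings → $6.00.
lentils only: max(17/8, 20/7) = 2.857 servings → $1.57.
strawberries only: max(17/1, 20/3) = 17 servings → $24.65.
oats only: max(17/7, 20/3) = 6.667 servings → $4.00.
brown rice + lentils with both targets exact would need a negative amount; discard.
brown rice + strawberries with both tight: 3.1 servings and 4.6 servings → $8.53.
brown rice + oats with both targets exact would need a negative amount; discard.
lentils + strawberries with both tight: 1.824 servings and 2.412 servings → $4.50.
lentils + oats: intersection lies outside the first quadrant.
strawberries + oats with both tight: 4.944 servings and 1.722 servings → $8.20.
So the least-cost plan costs $1.57.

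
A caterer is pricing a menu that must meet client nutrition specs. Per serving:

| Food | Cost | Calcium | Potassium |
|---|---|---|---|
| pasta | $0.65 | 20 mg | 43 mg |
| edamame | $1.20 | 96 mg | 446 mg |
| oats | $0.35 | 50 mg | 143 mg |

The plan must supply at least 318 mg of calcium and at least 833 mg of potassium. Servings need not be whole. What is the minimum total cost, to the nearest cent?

$2.23

pasta only: max(318/20, 833/43) = 19.37 servings → $12.59.
edamame only: max(318/96, 833/446) = 3.312 servings → $3.98.
oats only: max(318/50, 833/143) = 6.36 servings → $2.23.
pasta + edamame with both tight: 12.91 servings and 0.6231 servings → $9.14.
pasta + oats with both tight: 5.386 servings and 4.206 servings → $4.97.
edamame + oats with both targets exact would need a negative amount; discard.
The minimum over all feasible corners is $2.23.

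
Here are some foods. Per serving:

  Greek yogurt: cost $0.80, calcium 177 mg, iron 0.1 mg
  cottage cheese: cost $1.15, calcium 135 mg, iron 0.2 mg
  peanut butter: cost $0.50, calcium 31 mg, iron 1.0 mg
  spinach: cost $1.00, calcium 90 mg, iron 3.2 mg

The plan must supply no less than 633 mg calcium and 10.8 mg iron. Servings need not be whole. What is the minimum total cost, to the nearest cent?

A basic optimal solution has at most two foods positive. Try each food alone and each pair with both targets met exactly.
Greek yogurt only: max(633/177, 10.8/0.1) = 108 servings → $86.40.
cottage cheese only: max(633/135, 10.8/0.2) = 54 servings → $62.10.
peanut butter only: max(633/31, 10.8/1.0) = 20.42 servings → $10.21.
spinach only: max(633/90, 10.8/3.2) = 7.033 servings → $7.03.
Greek yogurt + cottage cheese with both targets exact would need a negative amount; discard.
Greek yogurt + peanut butter with both tight: 1.715 servings and 10.63 servings → $6.69.
Greek yogurt + spinach with both tight: 1.89 servings and 3.316 servings → $4.83.
cottage cheese + peanut butter with both tight: 2.315 servings and 10.34 servings → $7.83.
cottage cheese + spinach with both tight: 2.545 servings and 3.216 servings → $6.14.
peanut butter + spinach with both targets exact would need a negative amount; discard.
So the least-cost plan costs $4.83.

$4.83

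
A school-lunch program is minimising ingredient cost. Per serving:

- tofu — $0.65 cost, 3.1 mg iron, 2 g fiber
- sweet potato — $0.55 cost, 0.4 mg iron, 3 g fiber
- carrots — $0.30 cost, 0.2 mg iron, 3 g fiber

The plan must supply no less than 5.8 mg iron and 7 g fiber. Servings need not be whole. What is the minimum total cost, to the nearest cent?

tofu only: max(5.8/3.1, 7/2) = 3.5 servings → $2.27.
sweet potato only: max(5.8/0.4, 7/3) = 14.5 servings → $7.97.
carrots only: max(5.8/0.2, 7/3) = 29 servings → $8.70.
tofu + sweet potato with both tight: 1.718 servings and 1.188 servings → $1.77.
tofu + carrots with both tight: 1.798 servings and 1.135 servings → $1.51.
sweet potato + carrots: intersection lies outside the first quadrant.
Cheapest feasible corner: $1.51.

$1.51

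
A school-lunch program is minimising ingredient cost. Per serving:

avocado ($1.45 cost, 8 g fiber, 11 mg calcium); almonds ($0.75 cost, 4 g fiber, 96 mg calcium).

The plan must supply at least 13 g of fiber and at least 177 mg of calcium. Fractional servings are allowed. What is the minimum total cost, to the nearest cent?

Check every corner: each single food scaled to meet both minima, and each pair solved so both constraints bind.
avocado only: max(13/8, 177/11) = 16.09 servings → $23.33.
almonds only: max(13/4, 177/96) = 3.25 servings → $2.44.
avocado + almonds with both tight: 0.7459 servings and 1.758 servings → $2.40.
Cheapest feasible corner: $2.40.

$2.40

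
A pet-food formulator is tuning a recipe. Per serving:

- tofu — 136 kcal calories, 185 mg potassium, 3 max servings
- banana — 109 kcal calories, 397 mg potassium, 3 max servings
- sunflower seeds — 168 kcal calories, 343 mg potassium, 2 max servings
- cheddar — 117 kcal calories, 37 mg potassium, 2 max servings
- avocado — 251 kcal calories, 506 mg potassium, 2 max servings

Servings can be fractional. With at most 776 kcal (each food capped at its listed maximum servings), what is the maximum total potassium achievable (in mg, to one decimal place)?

2104.8 mg

Potassium per kcal: banana 3.642, sunflower seeds 2.042, avocado 2.016, tofu 1.36, cheddar 0.3162.
Take 3 servings of banana: uses 327 kcal, +1191.0 mg potassium (running total 1191.0 mg).
Take 2 servings of sunflower seeds: uses 336 kcal, +686.0 mg potassium (running total 1877.0 mg).
Take 0.4502 servings of avocado: uses 113 kcal, +227.8 mg potassium (running total 2104.8 mg).
Filling greedily by potassium-per-kcal is optimal for one linear limit, giving 2104.8 mg.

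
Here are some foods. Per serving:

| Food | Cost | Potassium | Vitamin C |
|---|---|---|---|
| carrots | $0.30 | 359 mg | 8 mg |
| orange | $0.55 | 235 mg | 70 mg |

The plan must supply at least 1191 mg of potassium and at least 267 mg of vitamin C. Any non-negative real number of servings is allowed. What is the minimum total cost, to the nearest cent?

$2.31

For a min-cost LP with two ≥-constraints, a basic feasible solution has at most two positive variables.
carrots only: max(1191/359, 267/8) = 33.38 servings → $10.01.
orange only: max(1191/235, 267/70) = 5.068 servings → $2.79.
carrots + orange with both tight: 0.8871 servings and 3.713 servings → $2.31.
Cheapest feasible corner: $2.31.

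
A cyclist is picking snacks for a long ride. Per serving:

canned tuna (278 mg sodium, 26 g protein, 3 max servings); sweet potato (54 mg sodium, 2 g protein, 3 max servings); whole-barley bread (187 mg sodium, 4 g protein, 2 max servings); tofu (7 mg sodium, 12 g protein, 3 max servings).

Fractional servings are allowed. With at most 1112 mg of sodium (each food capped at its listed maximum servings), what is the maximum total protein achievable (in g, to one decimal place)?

Protein per mg sodium: tofu 1.714, canned tuna 0.09353, sweet potato 0.03704, whole-barley bread 0.02139.
Take 3 servings of tofu: uses 21 mg sodium, +36.0 g protein (running total 36.0 g).
Take 3 servings of canned tuna: uses 834 mg sodium, +78.0 g protein (running total 114.0 g).
Take 3 servings of sweet potato: uses 162 mg sodium, +6.0 g protein (running total 120.0 g).
Take 0.508 servings of whole-barley bread: uses 95 mg sodium, +2.0 g protein (running total 122.0 g).
Greedy by best ratio exhausts the sodium allowance optimally: 122.0 g.

122.0 g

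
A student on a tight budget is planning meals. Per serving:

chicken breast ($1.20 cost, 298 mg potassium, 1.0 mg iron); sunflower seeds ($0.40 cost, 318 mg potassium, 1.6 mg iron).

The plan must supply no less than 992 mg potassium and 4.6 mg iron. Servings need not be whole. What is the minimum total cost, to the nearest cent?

$1.25

Check every corner: each single food scaled to meet both minima, and each pair solved so both constraints bind.
chicken breast only: max(992/298, 4.6/1.0) = 4.6 servings → $5.52.
sunflower seeds only: max(992/318, 4.6/1.6) = 3.119 servings → $1.25.
chicken breast + sunflower seeds with both tight: 0.7834 servings and 2.385 servings → $1.89.
Cheapest feasible corner: $1.25.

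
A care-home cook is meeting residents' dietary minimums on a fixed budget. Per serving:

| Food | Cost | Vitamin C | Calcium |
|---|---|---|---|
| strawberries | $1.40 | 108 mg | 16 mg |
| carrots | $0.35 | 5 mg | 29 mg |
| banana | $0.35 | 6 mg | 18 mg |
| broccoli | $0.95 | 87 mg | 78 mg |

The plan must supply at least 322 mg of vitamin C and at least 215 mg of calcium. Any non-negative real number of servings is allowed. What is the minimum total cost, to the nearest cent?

$3.52

The cheapest plan sits at a corner of the feasible region — with two constraints it uses at most two foods.
strawberries only: max(322/108, 215/16) = 13.44 servings → $18.81.
carrots only: max(322/5, 215/29) = 64.4 servings → $22.54.
banana only: max(322/6, 215/18) = 53.67 servings → $18.78.
broccoli only: max(322/87, 215/78) = 3.701 servings → $3.52.
strawberries + carrots with both tight: 2.707 servings and 5.92 servings → $5.86.
strawberries + banana with both tight: 2.438 servings and 9.777 servings → $6.84.
strawberries + broccoli with both tight: 0.9117 servings and 2.569 servings → $3.72.
carrots + banana with both targets exact would need a negative amount; discard.
carrots + broccoli: intersection lies outside the first quadrant.
banana + broccoli with both targets exact would need a negative amount; discard.
Cheapest feasible corner: $3.52.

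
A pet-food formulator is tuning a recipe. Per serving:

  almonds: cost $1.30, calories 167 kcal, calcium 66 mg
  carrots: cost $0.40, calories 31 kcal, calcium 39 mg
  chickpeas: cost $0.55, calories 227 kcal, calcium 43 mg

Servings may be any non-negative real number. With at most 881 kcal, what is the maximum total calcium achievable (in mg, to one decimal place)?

1108.4 mg

Calcium per kcal: carrots 1.258, almonds 0.3952, chickpeas 0.1894.
With no serving limits, spend the whole calories allowance on carrots: 881 kcal / 31 kcal × 39 mg = 1108.4 mg.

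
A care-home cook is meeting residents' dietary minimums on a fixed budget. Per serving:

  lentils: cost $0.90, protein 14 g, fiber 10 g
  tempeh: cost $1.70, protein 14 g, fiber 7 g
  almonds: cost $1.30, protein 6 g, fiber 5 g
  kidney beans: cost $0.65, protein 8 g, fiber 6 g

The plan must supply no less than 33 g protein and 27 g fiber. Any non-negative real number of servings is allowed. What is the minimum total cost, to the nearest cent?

A basic optimal solution has at most two foods positive. Try each food alone and each pair with both targets met exactly.
lentils only: max(33/14, 27/10) = 2.7 servings → $2.43.
tempeh only: max(33/14, 27/7) = 3.857 servings → $6.56.
almonds only: max(33/6, 27/5) = 5.5 servings → $7.15.
kidney beans only: max(33/8, 27/6) = 4.5 servings → $2.92.
lentils + tempeh: the both-tight solution has a negative serving — not a feasible corner.
lentils + almonds with both tight: 0.3 servings and 4.8 servings → $6.51.
lentils + kidney beans with both targets exact would need a negative amount; discard.
tempeh + almonds with both tight: 0.1071 servings and 5.25 servings → $7.01.
tempeh + kidney beans: intersection lies outside the first quadrant.
almonds + kidney beans with both tight: 4.5 servings and 0.75 servings → $6.34.
Cheapest feasible corner: $2.43.

$2.43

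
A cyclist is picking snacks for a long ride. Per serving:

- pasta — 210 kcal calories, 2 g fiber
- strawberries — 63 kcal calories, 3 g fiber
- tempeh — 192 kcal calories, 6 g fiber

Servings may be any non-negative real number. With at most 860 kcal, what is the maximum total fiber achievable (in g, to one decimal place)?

Fiber per kcal: strawberries 0.04762, tempeh 0.03125, pasta 0.009524.
With no serving limits, spend the whole calories allowance on strawberries: 860 kcal / 63 kcal × 3 g = 41.0 g.

41.0 g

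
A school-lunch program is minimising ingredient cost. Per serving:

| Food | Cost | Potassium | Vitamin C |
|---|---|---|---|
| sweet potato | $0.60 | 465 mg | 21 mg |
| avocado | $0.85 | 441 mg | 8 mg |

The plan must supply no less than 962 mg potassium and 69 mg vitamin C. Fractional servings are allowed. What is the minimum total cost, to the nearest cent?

$1.97

The cheapest plan sits at a corner of the feasible region — with two constraints it uses at most two foods.
sweet potato only: max(962/465, 69/21) = 3.286 servings → $1.97.
avocado only: max(962/441, 69/8) = 8.625 servings → $7.33.
sweet potato + avocado with both targets exact would need a negative amount; discard.
The minimum over all feasible corners is $1.97.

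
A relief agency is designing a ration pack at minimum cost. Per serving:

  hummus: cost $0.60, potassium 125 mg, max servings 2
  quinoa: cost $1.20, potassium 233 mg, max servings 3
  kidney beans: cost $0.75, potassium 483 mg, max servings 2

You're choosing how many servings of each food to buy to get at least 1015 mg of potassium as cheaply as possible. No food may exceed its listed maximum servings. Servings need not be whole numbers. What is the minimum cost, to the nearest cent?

Cost per mg of potassium: kidney beans $0.0016, hummus $0.0048, quinoa $0.0052.
Take 2 servings of kidney beans: +966.0 mg potassium for $1.50 (total $1.50, still need 49.0 mg).
Take 0.392 servings of hummus: +49.0 mg potassium for $0.24 (total $1.74, still need 0.0 mg).
Filling from the cheapest source first is optimal under one linear minimum: $1.74.

$1.74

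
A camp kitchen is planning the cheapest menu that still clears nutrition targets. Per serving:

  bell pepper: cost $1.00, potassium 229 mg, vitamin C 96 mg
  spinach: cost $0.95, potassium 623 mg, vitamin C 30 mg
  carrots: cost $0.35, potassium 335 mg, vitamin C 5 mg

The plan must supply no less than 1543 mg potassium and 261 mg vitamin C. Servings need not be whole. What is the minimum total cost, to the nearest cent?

At the optimum either one food covers both requirements or two foods hit both targets exactly; no other combination can be cheaper.
bell pepper only: max(1543/229, 261/96) = 6.738 servings → $6.74.
spinach only: max(1543/623, 261/30) = 8.7 servings → $8.27.
carrots only: max(1543/335, 261/5) = 52.2 servings → $18.27.
bell pepper + spinach with both tight: 2.197 servings and 1.669 servings → $3.78.
bell pepper + carrots with both tight: 2.57 servings and 2.849 servings → $3.57.
spinach + carrots: the both-tight solution has a negative serving — not a feasible corner.
The minimum over all feasible corners is $3.57.

$3.57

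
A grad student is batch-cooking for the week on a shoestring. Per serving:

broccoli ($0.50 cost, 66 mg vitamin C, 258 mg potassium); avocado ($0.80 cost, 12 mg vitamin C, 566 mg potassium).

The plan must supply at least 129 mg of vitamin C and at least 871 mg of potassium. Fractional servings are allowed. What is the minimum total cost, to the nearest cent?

$1.48

Minimising a linear cost over {vitamin C ≥ 129, potassium ≥ 871, servings ≥ 0} — the optimum is at a vertex, using one or two foods.
broccoli only: max(129/66, 871/258) = 3.376 servings → $1.69.
avocado only: max(129/12, 871/566) = 10.75 servings → $8.60.
broccoli + avocado with both tight: 1.826 servings and 0.7065 servings → $1.48.
So the least-cost plan costs $1.48.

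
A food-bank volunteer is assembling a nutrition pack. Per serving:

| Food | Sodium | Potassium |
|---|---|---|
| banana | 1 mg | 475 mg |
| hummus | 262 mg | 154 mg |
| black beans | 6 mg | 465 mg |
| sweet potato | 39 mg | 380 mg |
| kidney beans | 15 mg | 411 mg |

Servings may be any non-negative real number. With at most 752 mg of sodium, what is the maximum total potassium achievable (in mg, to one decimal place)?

Potassium per mg sodium: banana 475, black beans 77.5, kidney beans 27.4, sweet potato 9.744, hummus 0.5878.
With no serving limits, spend the whole sodium allowance on banana: 752 mg / 1 mg × 475 mg = 357200.0 mg.

357200.0 mg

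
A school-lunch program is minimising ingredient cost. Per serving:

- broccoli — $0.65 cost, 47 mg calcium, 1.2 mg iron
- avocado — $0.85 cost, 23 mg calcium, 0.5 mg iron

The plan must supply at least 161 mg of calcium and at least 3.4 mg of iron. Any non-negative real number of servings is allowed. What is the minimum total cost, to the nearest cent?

$2.23

With two linear requirements the optimum uses one or two foods; enumerate the corners.
broccoli only: max(161/47, 3.4/1.2) = 3.426 servings → $2.23.
avocado only: max(161/23, 3.4/0.5) = 7 servings → $5.95.
broccoli + avocado: the both-tight solution has a negative serving — not a feasible corner.
Cheapest feasible corner: $2.23.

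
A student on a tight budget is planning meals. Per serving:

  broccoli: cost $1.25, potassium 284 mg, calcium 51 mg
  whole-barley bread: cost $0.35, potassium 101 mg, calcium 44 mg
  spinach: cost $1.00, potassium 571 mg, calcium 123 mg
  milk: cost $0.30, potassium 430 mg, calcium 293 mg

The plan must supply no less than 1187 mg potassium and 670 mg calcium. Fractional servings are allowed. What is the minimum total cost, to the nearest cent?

broccoli only: max(1187/284, 670/51) = 13.14 servings → $16.42.
whole-barley bread only: max(1187/101, 670/44) = 15.23 servings → $5.33.
spinach only: max(1187/571, 670/123) = 5.447 servings → $5.45.
milk only: max(1187/430, 670/293) = 2.76 servings → $0.83.
broccoli + whole-barley bread with both targets exact would need a negative amount; discard.
broccoli + spinach with both targets exact would need a negative amount; discard.
broccoli + milk with both tight: 0.974 servings and 2.117 servings → $1.85.
whole-barley bread + spinach: intersection lies outside the first quadrant.
whole-barley bread + milk with both tight: 5.593 servings and 1.447 servings → $2.39.
spinach + milk with both tight: 0.5217 servings and 2.068 servings → $1.14.
So the least-cost plan costs $0.83.

$0.83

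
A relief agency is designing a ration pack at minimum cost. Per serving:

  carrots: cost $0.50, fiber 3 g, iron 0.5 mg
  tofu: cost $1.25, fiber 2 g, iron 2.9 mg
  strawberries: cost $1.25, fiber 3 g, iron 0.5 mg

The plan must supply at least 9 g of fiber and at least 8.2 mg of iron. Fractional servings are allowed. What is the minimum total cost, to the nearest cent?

For a min-cost LP with two ≥-constraints, a basic feasible solution has at most two positive variables.
carrots only: max(9/3, 8.2/0.5) = 16.4 servings → $8.20.
tofu only: max(9/2, 8.2/2.9) = 4.5 servings → $5.62.
strawberries only: max(9/3, 8.2/0.5) = 16.4 servings → $20.50.
carrots + tofu with both tight: 1.26 servings and 2.61 servings → $3.89.
carrots + strawberries (both tight): parallel constraints — no distinct corner.
tofu + strawberries with both tight: 2.61 servings and 1.26 servings → $4.84.
Cheapest feasible corner: $3.89.

$3.89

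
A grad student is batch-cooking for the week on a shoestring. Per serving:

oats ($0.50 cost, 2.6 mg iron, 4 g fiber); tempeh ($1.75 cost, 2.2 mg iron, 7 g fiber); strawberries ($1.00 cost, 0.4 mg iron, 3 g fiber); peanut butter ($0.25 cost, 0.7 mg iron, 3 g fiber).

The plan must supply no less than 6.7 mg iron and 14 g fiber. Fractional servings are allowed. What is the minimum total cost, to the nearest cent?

oats only: max(6.7/2.6, 14/4) = 3.5 servings → $1.75.
tempeh only: max(6.7/2.2, 14/7) = 3.045 servings → $5.33.
strawberries only: max(6.7/0.4, 14/3) = 16.75 servings → $16.75.
peanut butter only: max(6.7/0.7, 14/3) = 9.571 servings → $2.39.
oats + tempeh with both tight: 1.713 servings and 1.021 servings → $2.64.
oats + strawberries with both tight: 2.339 servings and 1.548 servings → $2.72.
oats + peanut butter with both tight: 2.06 servings and 1.92 servings → $1.51.
tempeh + strawberries with both targets exact would need a negative amount; discard.
tempeh + peanut butter: the both-tight solution has a negative serving — not a feasible corner.
strawberries + peanut butter: the both-tight solution has a negative serving — not a feasible corner.
Cheapest feasible corner: $1.51.

$1.51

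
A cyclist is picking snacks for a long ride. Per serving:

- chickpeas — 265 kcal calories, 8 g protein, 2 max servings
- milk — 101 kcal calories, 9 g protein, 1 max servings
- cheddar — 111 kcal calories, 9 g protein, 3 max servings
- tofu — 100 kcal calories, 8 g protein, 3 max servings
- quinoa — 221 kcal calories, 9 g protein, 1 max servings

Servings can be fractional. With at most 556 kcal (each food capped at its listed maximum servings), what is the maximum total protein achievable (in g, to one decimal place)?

Protein per kcal: milk 0.08911, cheddar 0.08108, tofu 0.08, quinoa 0.04072, chickpeas 0.03019.
Take 1 serving of milk: uses 101 kcal, +9.0 g protein (running total 9.0 g).
Take 3 servings of cheddar: uses 333 kcal, +27.0 g protein (running total 36.0 g).
Take 1.22 servings of tofu: uses 122 kcal, +9.8 g protein (running total 45.8 g).
Greedy by best ratio exhausts the calories allowance optimally: 45.8 g.

45.8 g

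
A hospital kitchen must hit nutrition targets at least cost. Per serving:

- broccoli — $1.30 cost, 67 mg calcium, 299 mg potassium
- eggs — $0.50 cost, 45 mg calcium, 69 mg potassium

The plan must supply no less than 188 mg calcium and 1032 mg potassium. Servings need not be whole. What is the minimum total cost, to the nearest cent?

$4.49

Check every corner: each single food scaled to meet both minima, and each pair solved so both constraints bind.
broccoli only: max(188/67, 1032/299) = 3.452 servings → $4.49.
eggs only: max(188/45, 1032/69) = 14.96 servings → $7.48.
broccoli + eggs: intersection lies outside the first quadrant.
So the least-cost plan costs $4.49.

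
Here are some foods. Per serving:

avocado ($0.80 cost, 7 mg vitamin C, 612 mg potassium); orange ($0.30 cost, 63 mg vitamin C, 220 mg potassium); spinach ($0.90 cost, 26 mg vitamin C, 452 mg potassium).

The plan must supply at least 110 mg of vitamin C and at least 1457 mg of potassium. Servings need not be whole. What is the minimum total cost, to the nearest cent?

$1.92

Compare the cost at each extreme point of the feasible region.
avocado only: max(110/7, 1457/612) = 15.71 servings → $12.57.
orange only: max(110/63, 1457/220) = 6.623 servings → $1.99.
spinach only: max(110/26, 1457/452) = 4.231 servings → $3.81.
avocado + orange with both tight: 1.826 servings and 1.543 servings → $1.92.
avocado + spinach with both targets exact would need a negative amount; discard.
orange + spinach with both tight: 0.5202 servings and 2.97 servings → $2.83.
Cheapest feasible corner: $1.92.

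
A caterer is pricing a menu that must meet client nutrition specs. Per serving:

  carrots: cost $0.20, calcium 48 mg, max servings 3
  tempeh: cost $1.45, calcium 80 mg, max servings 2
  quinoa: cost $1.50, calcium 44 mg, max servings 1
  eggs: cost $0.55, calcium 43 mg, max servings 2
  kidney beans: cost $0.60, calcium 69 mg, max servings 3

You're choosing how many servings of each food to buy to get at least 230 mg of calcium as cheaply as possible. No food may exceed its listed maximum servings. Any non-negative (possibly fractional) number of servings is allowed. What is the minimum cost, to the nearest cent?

Cost per mg of calcium: carrots $0.0042, kidney beans $0.0087, eggs $0.0128, tempeh $0.0181, quinoa $0.0341.
Take 3 servings of carrots: +144.0 mg calcium for $0.60 (total $0.60, still need 86.0 mg).
Take 1.246 servings of kidney beans: +86.0 mg calcium for $0.75 (total $1.35, still need 0.0 mg).
Filling from the cheapest source first is optimal under one linear minimum: $1.35.

$1.35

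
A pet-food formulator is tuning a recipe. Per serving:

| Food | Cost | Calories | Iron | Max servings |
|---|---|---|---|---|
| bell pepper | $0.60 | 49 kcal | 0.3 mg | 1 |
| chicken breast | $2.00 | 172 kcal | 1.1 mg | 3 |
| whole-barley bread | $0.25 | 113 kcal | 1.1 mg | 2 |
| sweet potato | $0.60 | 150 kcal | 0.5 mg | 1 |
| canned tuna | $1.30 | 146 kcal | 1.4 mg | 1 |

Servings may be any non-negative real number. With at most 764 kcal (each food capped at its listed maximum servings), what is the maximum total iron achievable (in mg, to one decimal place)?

6.1 mg

Iron per kcal: whole-barley bread 0.009735, canned tuna 0.009589, chicken breast 0.006395, bell pepper 0.006122, sweet potato 0.003333.
Take 2 servings of whole-barley bread: uses 226 kcal, +2.2 mg iron (running total 2.2 mg).
Take 1 serving of canned tuna: uses 146 kcal, +1.4 mg iron (running total 3.6 mg).
Take 2.279 servings of chicken breast: uses 392 kcal, +2.5 mg iron (running total 6.1 mg).
Greedy by best ratio exhausts the calories allowance optimally: 6.1 mg.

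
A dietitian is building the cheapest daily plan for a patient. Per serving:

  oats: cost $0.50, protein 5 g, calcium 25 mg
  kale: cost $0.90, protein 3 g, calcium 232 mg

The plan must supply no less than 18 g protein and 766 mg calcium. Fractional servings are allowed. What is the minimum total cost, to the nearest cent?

This is a tiny linear program; its minimum lies at a vertex of the feasible set. List the vertices and price them.
oats only: max(18/5, 766/25) = 30.64 servings → $15.32.
kale only: max(18/3, 766/232) = 6 servings → $5.40.
oats + kale with both tight: 1.731 servings and 3.115 servings → $3.67.
The minimum over all feasible corners is $3.67.

$3.67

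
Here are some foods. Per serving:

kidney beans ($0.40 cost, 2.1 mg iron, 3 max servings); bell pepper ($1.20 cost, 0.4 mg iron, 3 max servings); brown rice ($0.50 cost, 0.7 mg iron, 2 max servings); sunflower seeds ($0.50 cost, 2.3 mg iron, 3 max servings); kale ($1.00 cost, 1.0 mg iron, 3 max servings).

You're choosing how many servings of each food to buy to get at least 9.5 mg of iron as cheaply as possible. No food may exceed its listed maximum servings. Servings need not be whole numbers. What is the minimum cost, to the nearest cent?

$1.90

Cost per mg of iron: kidney beans $0.1905, sunflower seeds $0.2174, brown rice $0.7143, kale $1.0000, bell pepper $3.0000.
Take 3 servings of kidney beans: +6.3 mg iron for $1.20 (total $1.20, still need 3.2 mg).
Take 1.391 servings of sunflower seeds: +3.2 mg iron for $0.70 (total $1.90, still need 0.0 mg).
Greedy by cheapest-per-mg is optimal for a single linear constraint, so the minimum cost is $1.90.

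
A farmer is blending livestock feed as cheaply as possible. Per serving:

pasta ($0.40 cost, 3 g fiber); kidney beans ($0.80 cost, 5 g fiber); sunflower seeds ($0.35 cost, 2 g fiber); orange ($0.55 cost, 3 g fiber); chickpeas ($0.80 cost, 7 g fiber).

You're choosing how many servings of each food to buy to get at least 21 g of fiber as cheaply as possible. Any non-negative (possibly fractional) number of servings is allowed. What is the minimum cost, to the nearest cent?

$2.40

Cost per g of fiber: chickpeas $0.1143, pasta $0.1333, kidney beans $0.1600, sunflower seeds $0.1750, orange $0.1833.
With no serving limits, use only chickpeas: 21 g / 7 g = 3 servings × $0.80 = $2.40.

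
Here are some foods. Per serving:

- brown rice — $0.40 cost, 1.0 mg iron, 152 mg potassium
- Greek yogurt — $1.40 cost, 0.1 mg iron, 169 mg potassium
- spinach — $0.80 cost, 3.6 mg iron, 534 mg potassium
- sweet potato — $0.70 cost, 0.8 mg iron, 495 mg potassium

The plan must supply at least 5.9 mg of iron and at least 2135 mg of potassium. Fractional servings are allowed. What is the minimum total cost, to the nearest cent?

$3.06

Two binding constraints pin down two serving amounts, so the optimal mix uses at most two foods. The candidates are each food alone (scaled to the tighter of iron/potassium) and each pair with both constraints tight.
brown rice only: max(5.9/1.0, 2135/152) = 14.05 servings → $5.62.
Greek yogurt only: max(5.9/0.1, 2135/169) = 59 servings → $82.60.
spinach only: max(5.9/3.6, 2135/534) = 3.998 servings → $3.20.
sweet potato only: max(5.9/0.8, 2135/495) = 7.375 servings → $5.16.
brown rice + Greek yogurt with both tight: 5.095 servings and 8.051 servings → $13.31.
brown rice + spinach: the both-tight solution has a negative serving — not a feasible corner.
brown rice + sweet potato with both tight: 3.247 servings and 3.316 servings → $3.62.
Greek yogurt + spinach with both tight: 8.172 servings and 1.412 servings → $12.57.
Greek yogurt + sweet potato: intersection lies outside the first quadrant.
spinach + sweet potato with both tight: 0.895 servings and 3.348 servings → $3.06.
The minimum over all feasible corners is $3.06.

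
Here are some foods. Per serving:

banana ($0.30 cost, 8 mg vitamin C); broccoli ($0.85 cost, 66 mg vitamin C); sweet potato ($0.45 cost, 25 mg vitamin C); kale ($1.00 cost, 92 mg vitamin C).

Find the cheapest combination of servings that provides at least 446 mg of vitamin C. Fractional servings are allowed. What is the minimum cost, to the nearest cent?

$4.85

Cost per mg of vitamin C: kale $0.0109, broccoli $0.0129, sweet potato $0.0180, banana $0.0375.
With no serving limits, use only kale: 446 mg / 92 mg = 4.848 servings × $1.00 = $4.85.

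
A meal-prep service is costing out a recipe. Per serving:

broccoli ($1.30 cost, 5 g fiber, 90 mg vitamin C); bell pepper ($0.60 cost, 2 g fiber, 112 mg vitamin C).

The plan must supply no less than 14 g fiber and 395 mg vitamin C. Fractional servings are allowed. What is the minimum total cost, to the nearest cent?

Minimising a linear cost over {fiber ≥ 14, vitamin C ≥ 395, servings ≥ 0} — the optimum is at a vertex, using one or two foods.
broccoli only: max(14/5, 395/90) = 4.389 servings → $5.71.
bell pepper only: max(14/2, 395/112) = 7 servings → $4.20.
broccoli + bell pepper with both tight: 2.047 servings and 1.882 servings → $3.79.
So the least-cost plan costs $3.79.

$3.79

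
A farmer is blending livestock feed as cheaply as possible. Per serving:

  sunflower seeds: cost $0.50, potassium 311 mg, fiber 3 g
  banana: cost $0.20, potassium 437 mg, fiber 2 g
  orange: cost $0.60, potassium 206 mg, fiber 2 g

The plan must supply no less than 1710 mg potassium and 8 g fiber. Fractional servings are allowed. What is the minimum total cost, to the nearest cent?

At the optimum either one food covers both requirements or two foods hit both targets exactly; no other combination can be cheaper.
sunflower seeds only: max(1710/311, 8/3) = 5.498 servings → $2.75.
banana only: max(1710/437, 8/2) = 4 servings → $0.80.
orange only: max(1710/206, 8/2) = 8.301 servings → $4.98.
sunflower seeds + banana with both tight: 0.1103 servings and 3.835 servings → $0.82.
sunflower seeds + orange with both targets exact would need a negative amount; discard.
banana + orange with both tight: 3.835 servings and 0.1645 servings → $0.87.
Cheapest feasible corner: $0.80.

$0.80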